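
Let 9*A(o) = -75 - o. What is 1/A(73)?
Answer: -9/148 ≈ -0.060811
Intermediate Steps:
A(o) = -25/3 - o/9 (A(o) = (-75 - o)/9 = -25/3 - o/9)
1/A(73) = 1/(-25/3 - ⅑*73) = 1/(-25/3 - 73/9) = 1/(-148/9) = -9/148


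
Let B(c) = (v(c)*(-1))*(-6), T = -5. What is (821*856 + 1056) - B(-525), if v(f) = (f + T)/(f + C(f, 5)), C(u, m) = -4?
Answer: 372323948/529 ≈ 7.0383e+5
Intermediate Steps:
v(f) = (-5 + f)/(-4 + f) (v(f) = (f - 5)/(f - 4) = (-5 + f)/(-4 + f))
B(c) = 6*(-5 + c)/(-4 + c) (B(c) = (((-5 + c)/(-4 + c))*(-1))*(-6) = -(-5 + c)/(-4 + c)*(-6) = 6*(-5 + c)/(-4 + c))
(821*856 + 1056) - B(-525) = (821*856 + 1056) - 6*(-5 - 525)/(-4 - 525) = (702776 + 1056) - 6*(-530)/(-529) = 703832 - 6*(-1)*(-530)/529 = 703832 - 1*3180/529 = 703832 - 3180/529 = 372323948/529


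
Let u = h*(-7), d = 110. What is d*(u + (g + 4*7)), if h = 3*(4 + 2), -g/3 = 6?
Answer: -12760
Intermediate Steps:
g = -18 (g = -3*6 = -18)
h = 18 (h = 3*6 = 18)
u = -126 (u = 18*(-7) = -126)
d*(u + (g + 4*7)) = 110*(-126 + (-18 + 4*7)) = 110*(-126 + (-18 + 28)) = 110*(-126 + 10) = 110*(-116) = -12760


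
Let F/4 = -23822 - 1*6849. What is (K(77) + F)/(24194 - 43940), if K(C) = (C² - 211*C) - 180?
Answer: 7399/1097 ≈ 6.7448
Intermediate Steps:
K(C) = -180 + C² - 211*C
F = -122684 (F = 4*(-23822 - 1*6849) = 4*(-23822 - 6849) = 4*(-30671) = -122684)
(K(77) + F)/(24194 - 43940) = ((-180 + 77² - 211*77) - 122684)/(24194 - 43940) = ((-180 + 5929 - 16247) - 122684)/(-19746) = (-10498 - 122684)*(-1/19746) = -133182*(-1/19746) = 7399/1097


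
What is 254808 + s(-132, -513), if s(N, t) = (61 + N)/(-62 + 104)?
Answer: 10701865/42 ≈ 2.5481e+5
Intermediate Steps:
s(N, t) = 61/42 + N/42 (s(N, t) = (61 + N)/42 = (61 + N)*(1/42) = 61/42 + N/42)
254808 + s(-132, -513) = 254808 + (61/42 + (1/42)*(-132)) = 254808 + (61/42 - 22/7) = 254808 - 71/42 = 10701865/42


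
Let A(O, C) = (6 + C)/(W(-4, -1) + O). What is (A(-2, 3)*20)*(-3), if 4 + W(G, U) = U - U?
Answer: 90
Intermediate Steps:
W(G, U) = -4 (W(G, U) = -4 + (U - U) = -4 + 0 = -4)
A(O, C) = (6 + C)/(-4 + O)
(A(-2, 3)*20)*(-3) = (((6 + 3)/(-4 - 2))*20)*(-3) = ((9/(-6))*20)*(-3) = (-⅙*9*20)*(-3) = -3/2*20*(-3) = -30*(-3) = 90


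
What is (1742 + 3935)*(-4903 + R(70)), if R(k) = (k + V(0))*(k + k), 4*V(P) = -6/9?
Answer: 83003417/3 ≈ 2.7668e+7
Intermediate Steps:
V(P) = -⅙ (V(P) = (-6/9)/4 = (-6*⅑)/4 = (¼)*(-⅔) = -⅙)
R(k) = 2*k*(-⅙ + k) (R(k) = (k - ⅙)*(k + k) = (-⅙ + k)*(2*k) = 2*k*(-⅙ + k))
(1742 + 3935)*(-4903 + R(70)) = (1742 + 3935)*(-4903 + (⅓)*70*(-1 + 6*70)) = 5677*(-4903 + (⅓)*70*(-1 + 420)) = 5677*(-4903 + (⅓)*70*419) = 5677*(-4903 + 29330/3) = 5677*(14621/3) = 83003417/3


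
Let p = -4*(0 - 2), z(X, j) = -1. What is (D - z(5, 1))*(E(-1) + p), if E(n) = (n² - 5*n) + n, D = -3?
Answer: -26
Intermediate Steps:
p = 8 (p = -4*(-2) = 8)
E(n) = n² - 4*n
(D - z(5, 1))*(E(-1) + p) = (-3 - 1*(-1))*(-(-4 - 1) + 8) = (-3 + 1)*(-1*(-5) + 8) = -2*(5 + 8) = -2*13 = -26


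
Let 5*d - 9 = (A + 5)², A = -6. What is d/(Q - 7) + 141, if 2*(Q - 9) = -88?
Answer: 2960/21 ≈ 140.95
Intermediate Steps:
Q = -35 (Q = 9 + (½)*(-88) = 9 - 44 = -35)
d = 2 (d = 9/5 + (-6 + 5)²/5 = 9/5 + (⅕)*(-1)² = 9/5 + (⅕)*1 = 9/5 + ⅕ = 2)
d/(Q - 7) + 141 = 2/(-35 - 7) + 141 = 2/(-42) + 141 = 2*(-1/42) + 141 = -1/21 + 141 = 2960/21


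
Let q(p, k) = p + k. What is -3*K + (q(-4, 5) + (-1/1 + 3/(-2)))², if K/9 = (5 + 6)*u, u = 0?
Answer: 9/4 ≈ 2.2500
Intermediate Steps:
q(p, k) = k + p
K = 0 (K = 9*((5 + 6)*0) = 9*(11*0) = 9*0 = 0)
-3*K + (q(-4, 5) + (-1/1 + 3/(-2)))² = -3*0 + ((5 - 4) + (-1/1 + 3/(-2)))² = 0 + (1 + (-1*1 + 3*(-½)))² = 0 + (1 + (-1 - 3/2))² = 0 + (1 - 5/2)² = 0 + (-3/2)² = 0 + 9/4 = 9/4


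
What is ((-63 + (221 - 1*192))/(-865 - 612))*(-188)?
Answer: -6392/1477 ≈ -4.3277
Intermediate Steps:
((-63 + (221 - 1*192))/(-865 - 612))*(-188) = ((-63 + (221 - 192))/(-1477))*(-188) = ((-63 + 29)*(-1/1477))*(-188) = -34*(-1/1477)*(-188) = (34/1477)*(-188) = -6392/1477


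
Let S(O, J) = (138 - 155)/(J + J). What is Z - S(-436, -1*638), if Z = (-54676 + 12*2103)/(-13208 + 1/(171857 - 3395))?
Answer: 1258104673933/567831763444 ≈ 2.2156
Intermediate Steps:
Z = 991904256/445009219 (Z = (-54676 + 25236)/(-13208 + 1/168462) = -29440/(-13208 + 1/168462) = -29440/(-2225046095/168462) = -29440*(-168462/2225046095) = 991904256/445009219 ≈ 2.2290)
S(O, J) = -17/(2*J) (S(O, J) = -17*1/(2*J) = -17/(2*J))
Z - S(-436, -1*638) = 991904256/445009219 - (-17)/(2*((-1*638))) = 991904256/445009219 - (-17)/(2*(-638)) = 991904256/445009219 - (-17)*(-1)/(2*638) = 991904256/445009219 - 1*17/1276 = 991904256/445009219 - 17/1276 = 1258104673933/567831763444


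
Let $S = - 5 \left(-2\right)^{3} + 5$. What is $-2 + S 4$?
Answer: $178$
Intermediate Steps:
$S = 45$ ($S = \left(-5\right) \left(-8\right) + 5 = 40 + 5 = 45$)
$-2 + S 4 = -2 + 45 \cdot 4 = -2 + 180 = 178$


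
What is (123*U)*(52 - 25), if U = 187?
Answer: 621027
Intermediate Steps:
(123*U)*(52 - 25) = (123*187)*(52 - 25) = 23001*27 = 621027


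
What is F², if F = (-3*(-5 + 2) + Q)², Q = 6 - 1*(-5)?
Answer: 160000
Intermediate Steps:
Q = 11 (Q = 6 + 5 = 11)
F = 400 (F = (-3*(-5 + 2) + 11)² = (-3*(-3) + 11)² = (9 + 11)² = 20² = 400)
F² = 400² = 160000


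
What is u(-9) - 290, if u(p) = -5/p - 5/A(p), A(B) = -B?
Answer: -290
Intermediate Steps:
u(p) = 0 (u(p) = -5/p - 5*(-1/p) = -5/p - (-5)/p = -5/p + 5/p = 0)
u(-9) - 290 = 0 - 290 = -290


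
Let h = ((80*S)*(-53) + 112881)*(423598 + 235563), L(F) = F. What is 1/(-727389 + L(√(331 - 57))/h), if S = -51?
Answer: -34234258431433250181598932429/24901623006181800416343065860597607 - 216943727481*√274/24901623006181800416343065860597607 ≈ -1.3748e-6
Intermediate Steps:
h = 216943727481 (h = ((80*(-51))*(-53) + 112881)*(423598 + 235563) = (-4080*(-53) + 112881)*659161 = (216240 + 112881)*659161 = 329121*659161 = 216943727481)
1/(-727389 + L(√(331 - 57))/h) = 1/(-727389 + √(331 - 57)/216943727481) = 1/(-727389 + √274*(1/216943727481)) = 1/(-727389 + √274/216943727481)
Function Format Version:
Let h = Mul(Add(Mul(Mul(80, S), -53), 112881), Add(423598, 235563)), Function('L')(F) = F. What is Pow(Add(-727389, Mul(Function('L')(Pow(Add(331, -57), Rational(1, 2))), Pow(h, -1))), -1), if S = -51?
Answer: Add(Rational(-34234258431433250181598932429, 24901623006181800416343065860597607), Mul(Rational(-216943727481, 24901623006181800416343065860597607), Pow(274, Rational(1, 2)))) ≈ -1.3748e-6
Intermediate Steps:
h = 216943727481 (h = Mul(Add(Mul(Mul(80, -51), -53), 112881), Add(423598, 235563)) = Mul(Add(Mul(-4080, -53), 112881), 659161) = Mul(Add(216240, 112881), 659161) = Mul(329121, 659161) = 216943727481)
Pow(Add(-727389, Mul(Function('L')(Pow(Add(331, -57), Rational(1, 2))), Pow(h, -1))), -1) = Pow(Add(-727389, Mul(Pow(Add(331, -57), Rational(1, 2)), Pow(216943727481, -1))), -1) = Pow(Add(-727389, Mul(Pow(274, Rational(1, 2)), Rational(1, 216943727481))), -1) = Pow(Add(-727389, Mul(Rational(1, 216943727481), Pow(274, Rational(1, 2)))), -1)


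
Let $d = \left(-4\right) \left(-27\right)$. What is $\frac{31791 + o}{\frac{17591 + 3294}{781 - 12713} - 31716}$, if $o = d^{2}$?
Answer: $- \frac{518505060}{378456197} \approx -1.3701$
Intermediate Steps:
$d = 108$
$o = 11664$ ($o = 108^{2} = 11664$)
$\frac{31791 + o}{\frac{17591 + 3294}{781 - 12713} - 31716} = \frac{31791 + 11664}{\frac{17591 + 3294}{781 - 12713} - 31716} = \frac{43455}{\frac{20885}{-11932} - 31716} = \frac{43455}{20885 \left(- \frac{1}{11932}\right) - 31716} = \frac{43455}{- \frac{20885}{11932} - 31716} = \frac{43455}{- \frac{378456197}{11932}} = 43455 \left(- \frac{11932}{378456197}\right) = - \frac{518505060}{378456197}$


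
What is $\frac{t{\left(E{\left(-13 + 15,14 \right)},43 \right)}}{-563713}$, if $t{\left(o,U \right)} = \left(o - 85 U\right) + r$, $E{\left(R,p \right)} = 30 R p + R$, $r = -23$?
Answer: $\frac{2836}{563713} \approx 0.0050309$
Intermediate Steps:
$E{\left(R,p \right)} = R + 30 R p$ ($E{\left(R,p \right)} = 30 R p + R = R + 30 R p$)
$t{\left(o,U \right)} = -23 + o - 85 U$ ($t{\left(o,U \right)} = \left(o - 85 U\right) - 23 = -23 + o - 85 U$)
$\frac{t{\left(E{\left(-13 + 15,14 \right)},43 \right)}}{-563713} = \frac{-23 + \left(-13 + 15\right) \left(1 + 30 \cdot 14\right) - 3655}{-563713} = \left(-23 + 2 \left(1 + 420\right) - 3655\right) \left(- \frac{1}{563713}\right) = \left(-23 + 2 \cdot 421 - 3655\right) \left(- \frac{1}{563713}\right) = \left(-23 + 842 - 3655\right) \left(- \frac{1}{563713}\right) = \left(-2836\right) \left(- \frac{1}{563713}\right) = \frac{2836}{563713}$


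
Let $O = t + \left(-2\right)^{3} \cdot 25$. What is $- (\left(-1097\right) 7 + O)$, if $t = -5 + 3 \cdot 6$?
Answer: $7866$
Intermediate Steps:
$t = 13$ ($t = -5 + 18 = 13$)
$O = -187$ ($O = 13 + \left(-2\right)^{3} \cdot 25 = 13 - 200 = -187$)
$- (\left(-1097\right) 7 + O) = - (\left(-1097\right) 7 - 187) = - (-7679 - 187) = \left(-1\right) \left(-7866\right) = 7866$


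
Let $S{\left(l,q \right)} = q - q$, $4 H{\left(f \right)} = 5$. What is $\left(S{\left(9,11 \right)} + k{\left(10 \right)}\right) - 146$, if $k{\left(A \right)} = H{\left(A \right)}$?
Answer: $- \frac{579}{4} \approx -144.75$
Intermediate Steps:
$H{\left(f \right)} = \frac{5}{4}$ ($H{\left(f \right)} = \frac{1}{4} \cdot 5 = \frac{5}{4}$)
$k{\left(A \right)} = \frac{5}{4}$
$S{\left(l,q \right)} = 0$
$\left(S{\left(9,11 \right)} + k{\left(10 \right)}\right) - 146 = \left(0 + \frac{5}{4}\right) - 146 = \frac{5}{4} - 146 = - \frac{579}{4}$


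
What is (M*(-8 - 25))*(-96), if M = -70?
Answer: -221760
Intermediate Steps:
(M*(-8 - 25))*(-96) = -70*(-8 - 25)*(-96) = -70*(-33)*(-96) = 2310*(-96) = -221760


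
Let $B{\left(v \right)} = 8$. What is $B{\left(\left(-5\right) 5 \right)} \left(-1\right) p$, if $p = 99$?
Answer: $-792$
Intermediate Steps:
$B{\left(\left(-5\right) 5 \right)} \left(-1\right) p = 8 \left(-1\right) 99 = \left(-8\right) 99 = -792$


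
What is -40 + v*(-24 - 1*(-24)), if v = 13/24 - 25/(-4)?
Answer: -40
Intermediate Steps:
v = 163/24 (v = 13*(1/24) - 25*(-¼) = 13/24 + 25/4 = 163/24 ≈ 6.7917)
-40 + v*(-24 - 1*(-24)) = -40 + 163*(-24 - 1*(-24))/24 = -40 + 163*(-24 + 24)/24 = -40 + (163/24)*0 = -40 + 0 = -40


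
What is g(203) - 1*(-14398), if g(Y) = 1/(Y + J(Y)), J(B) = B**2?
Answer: 596249977/41412 ≈ 14398.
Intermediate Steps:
g(Y) = 1/(Y + Y**2)
g(203) - 1*(-14398) = 1/(203*(1 + 203)) - 1*(-14398) = (1/203)/204 + 14398 = (1/203)*(1/204) + 14398 = 1/41412 + 14398 = 596249977/41412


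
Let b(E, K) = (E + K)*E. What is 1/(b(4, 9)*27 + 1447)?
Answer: 1/2851 ≈ 0.00035075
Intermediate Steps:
b(E, K) = E*(E + K)
1/(b(4, 9)*27 + 1447) = 1/((4*(4 + 9))*27 + 1447) = 1/((4*13)*27 + 1447) = 1/(52*27 + 1447) = 1/(1404 + 1447) = 1/2851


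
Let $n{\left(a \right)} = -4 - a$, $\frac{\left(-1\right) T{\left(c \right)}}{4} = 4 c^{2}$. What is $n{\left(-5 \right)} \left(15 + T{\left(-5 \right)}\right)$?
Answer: $-385$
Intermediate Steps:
$T{\left(c \right)} = - 16 c^{2}$ ($T{\left(c \right)} = - 4 \cdot 4 c^{2} = - 16 c^{2}$)
$n{\left(-5 \right)} \left(15 + T{\left(-5 \right)}\right) = \left(-4 - -5\right) \left(15 - 16 \left(-5\right)^{2}\right) = \left(-4 + 5\right) \left(15 - 400\right) = 1 \left(15 - 400\right) = 1 \left(-385\right) = -385$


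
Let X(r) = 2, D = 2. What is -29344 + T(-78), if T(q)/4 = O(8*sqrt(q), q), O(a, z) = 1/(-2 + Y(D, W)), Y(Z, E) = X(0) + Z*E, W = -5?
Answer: -146722/5 ≈ -29344.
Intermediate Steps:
Y(Z, E) = 2 + E*Z (Y(Z, E) = 2 + Z*E = 2 + E*Z)
O(a, z) = -1/10 (O(a, z) = 1/(-2 + (2 - 5*2)) = 1/(-2 + (2 - 10)) = 1/(-2 - 8) = 1/(-10) = -1/10)
T(q) = -2/5 (T(q) = 4*(-1/10) = -2/5)
-29344 + T(-78) = -29344 - 2/5 = -146722/5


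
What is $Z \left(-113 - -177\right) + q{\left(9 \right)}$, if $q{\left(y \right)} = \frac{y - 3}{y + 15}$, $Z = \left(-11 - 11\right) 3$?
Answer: $- \frac{16895}{4} \approx -4223.8$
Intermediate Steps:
$Z = -66$ ($Z = \left(-22\right) 3 = -66$)
$q{\left(y \right)} = \frac{-3 + y}{15 + y}$
$Z \left(-113 - -177\right) + q{\left(9 \right)} = - 66 \left(-113 - -177\right) + \frac{-3 + 9}{15 + 9} = - 66 \left(-113 + 177\right) + \frac{1}{24} \cdot 6 = \left(-66\right) 64 + \frac{1}{24} \cdot 6 = -4224 + \frac{1}{4} = - \frac{16895}{4}$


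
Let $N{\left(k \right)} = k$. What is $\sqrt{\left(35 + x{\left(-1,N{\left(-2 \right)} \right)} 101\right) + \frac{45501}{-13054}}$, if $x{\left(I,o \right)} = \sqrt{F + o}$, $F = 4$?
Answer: $\frac{\sqrt{5370272006 + 17211098516 \sqrt{2}}}{13054} \approx 13.204$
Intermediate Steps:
$x{\left(I,o \right)} = \sqrt{4 + o}$
$\sqrt{\left(35 + x{\left(-1,N{\left(-2 \right)} \right)} 101\right) + \frac{45501}{-13054}} = \sqrt{\left(35 + \sqrt{4 - 2} \cdot 101\right) + \frac{45501}{-13054}} = \sqrt{\left(35 + \sqrt{2} \cdot 101\right) + 45501 \left(- \frac{1}{13054}\right)} = \sqrt{\left(35 + 101 \sqrt{2}\right) - \frac{45501}{13054}} = \sqrt{\frac{411389}{13054} + 101 \sqrt{2}}$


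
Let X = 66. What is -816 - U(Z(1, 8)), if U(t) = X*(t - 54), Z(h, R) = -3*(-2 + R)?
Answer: 3936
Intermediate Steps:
Z(h, R) = 6 - 3*R
U(t) = -3564 + 66*t (U(t) = 66*(t - 54) = 66*(-54 + t) = -3564 + 66*t)
-816 - U(Z(1, 8)) = -816 - (-3564 + 66*(6 - 3*8)) = -816 - (-3564 + 66*(6 - 24)) = -816 - (-3564 + 66*(-18)) = -816 - (-3564 - 1188) = -816 - 1*(-4752) = -816 + 4752 = 3936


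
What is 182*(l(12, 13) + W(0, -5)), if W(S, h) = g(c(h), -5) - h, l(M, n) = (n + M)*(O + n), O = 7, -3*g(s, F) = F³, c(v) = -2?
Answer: 298480/3 ≈ 99493.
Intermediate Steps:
g(s, F) = -F³/3
l(M, n) = (7 + n)*(M + n) (l(M, n) = (n + M)*(7 + n) = (M + n)*(7 + n) = (7 + n)*(M + n))
W(S, h) = 125/3 - h (W(S, h) = -⅓*(-5)³ - h = -⅓*(-125) - h = 125/3 - h)
182*(l(12, 13) + W(0, -5)) = 182*((13² + 7*12 + 7*13 + 12*13) + (125/3 - 1*(-5))) = 182*((169 + 84 + 91 + 156) + (125/3 + 5)) = 182*(500 + 140/3) = 182*(1640/3) = 298480/3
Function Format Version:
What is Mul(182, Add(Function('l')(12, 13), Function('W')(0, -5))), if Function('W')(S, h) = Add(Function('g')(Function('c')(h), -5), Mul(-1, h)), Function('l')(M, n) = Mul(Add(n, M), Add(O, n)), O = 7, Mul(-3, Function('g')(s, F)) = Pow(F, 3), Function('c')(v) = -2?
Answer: Rational(298480, 3) ≈ 99493.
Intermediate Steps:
Function('g')(s, F) = Mul(Rational(-1, 3), Pow(F, 3))
Function('l')(M, n) = Mul(Add(7, n), Add(M, n)) (Function('l')(M, n) = Mul(Add(n, M), Add(7, n)) = Mul(Add(M, n), Add(7, n)) = Mul(Add(7, n), Add(M, n)))
Function('W')(S, h) = Add(Rational(125, 3), Mul(-1, h)) (Function('W')(S, h) = Add(Mul(Rational(-1, 3), Pow(-5, 3)), Mul(-1, h)) = Add(Mul(Rational(-1, 3), -125), Mul(-1, h)) = Add(Rational(125, 3), Mul(-1, h)))
Mul(182, Add(Function('l')(12, 13), Function('W')(0, -5))) = Mul(182, Add(Add(Pow(13, 2), Mul(7, 12), Mul(7, 13), Mul(12, 13)), Add(Rational(125, 3), Mul(-1, -5)))) = Mul(182, Add(Add(169, 84, 91, 156), Add(Rational(125, 3), 5))) = Mul(182, Add(500, Rational(140, 3))) = Mul(182, Rational(1640, 3)) = Rational(298480, 3)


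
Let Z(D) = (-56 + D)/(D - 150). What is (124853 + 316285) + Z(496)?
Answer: 76317094/173 ≈ 4.4114e+5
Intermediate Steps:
Z(D) = (-56 + D)/(-150 + D)
(124853 + 316285) + Z(496) = (124853 + 316285) + (-56 + 496)/(-150 + 496) = 441138 + 440/346 = 441138 + (1/346)*440 = 441138 + 220/173 = 76317094/173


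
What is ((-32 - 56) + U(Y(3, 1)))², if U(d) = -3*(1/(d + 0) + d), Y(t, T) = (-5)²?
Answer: 16630084/625 ≈ 26608.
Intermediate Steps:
Y(t, T) = 25
U(d) = -3*d - 3/d (U(d) = -3*(1/d + d) = -3*(d + 1/d) = -3*d - 3/d)
((-32 - 56) + U(Y(3, 1)))² = ((-32 - 56) + (-3*25 - 3/25))² = (-88 + (-75 - 3*1/25))² = (-88 + (-75 - 3/25))² = (-88 - 1878/25)² = (-4078/25)² = 16630084/625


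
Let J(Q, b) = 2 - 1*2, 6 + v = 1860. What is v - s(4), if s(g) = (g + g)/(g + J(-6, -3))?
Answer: 1852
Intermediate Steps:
v = 1854 (v = -6 + 1860 = 1854)
J(Q, b) = 0 (J(Q, b) = 2 - 2 = 0)
s(g) = 2 (s(g) = (g + g)/(g + 0) = (2*g)/g = 2)
v - s(4) = 1854 - 1*2 = 1854 - 2 = 1852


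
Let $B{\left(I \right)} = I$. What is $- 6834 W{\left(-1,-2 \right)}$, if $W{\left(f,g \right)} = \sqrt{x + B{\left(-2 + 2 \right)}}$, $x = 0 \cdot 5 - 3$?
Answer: $- 6834 i \sqrt{3} \approx - 11837.0 i$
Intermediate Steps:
$x = -3$ ($x = 0 - 3 = -3$)
$W{\left(f,g \right)} = i \sqrt{3}$ ($W{\left(f,g \right)} = \sqrt{-3 + \left(-2 + 2\right)} = \sqrt{-3 + 0} = \sqrt{-3} = i \sqrt{3}$)
$- 6834 W{\left(-1,-2 \right)} = - 6834 i \sqrt{3}$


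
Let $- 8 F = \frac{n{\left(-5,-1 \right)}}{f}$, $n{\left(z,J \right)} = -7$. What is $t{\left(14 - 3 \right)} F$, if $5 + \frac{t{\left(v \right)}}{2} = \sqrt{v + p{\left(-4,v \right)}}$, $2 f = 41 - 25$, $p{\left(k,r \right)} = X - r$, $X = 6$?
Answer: $- \frac{35}{32} + \frac{7 \sqrt{6}}{32} \approx -0.55792$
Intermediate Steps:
$p{\left(k,r \right)} = 6 - r$
$f = 8$ ($f = \frac{41 - 25}{2} = \frac{1}{2} \cdot 16 = 8$)
$t{\left(v \right)} = -10 + 2 \sqrt{6}$ ($t{\left(v \right)} = -10 + 2 \sqrt{v - \left(-6 + v\right)} = -10 + 2 \sqrt{6}$)
$F = \frac{7}{64}$ ($F = - \frac{\left(-7\right) \frac{1}{8}}{8} = \left(- \frac{1}{8}\right) \left(- \frac{7}{8}\right) = \frac{7}{64} \approx 0.10938$)
$t{\left(14 - 3 \right)} F = \left(-10 + 2 \sqrt{6}\right) \frac{7}{64} = - \frac{35}{32} + \frac{7 \sqrt{6}}{32}$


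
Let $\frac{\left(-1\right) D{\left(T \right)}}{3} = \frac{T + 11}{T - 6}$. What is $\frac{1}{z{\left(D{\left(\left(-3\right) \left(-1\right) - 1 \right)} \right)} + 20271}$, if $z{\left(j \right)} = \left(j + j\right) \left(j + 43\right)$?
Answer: $\frac{8}{170397} \approx 4.6949 \cdot 10^{-5}$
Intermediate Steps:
$D{\left(T \right)} = - \frac{3 \left(11 + T\right)}{-6 + T}$ ($D{\left(T \right)} = - 3 \frac{T + 11}{T - 6} = - 3 \frac{11 + T}{-6 + T} = - \frac{3 \left(11 + T\right)}{-6 + T}$)
$z{\left(j \right)} = 2 j \left(43 + j\right)$
$\frac{1}{z{\left(D{\left(\left(-3\right) \left(-1\right) - 1 \right)} \right)} + 20271} = \frac{1}{2 \frac{3 \left(-11 - \left(\left(-3\right) \left(-1\right) - 1\right)\right)}{-6 - -2} \left(43 + \frac{3 \left(-11 - \left(\left(-3\right) \left(-1\right) - 1\right)\right)}{-6 - -2}\right) + 20271} = \frac{1}{2 \frac{3 \left(-11 - \left(3 - 1\right)\right)}{-6 + \left(3 - 1\right)} \left(43 + \frac{3 \left(-11 - \left(3 - 1\right)\right)}{-6 + \left(3 - 1\right)}\right) + 20271} = \frac{1}{2 \frac{3 \left(-11 - 2\right)}{-6 + 2} \left(43 + \frac{3 \left(-11 - 2\right)}{-6 + 2}\right) + 20271} = \frac{1}{2 \frac{3 \left(-11 - 2\right)}{-4} \left(43 + \frac{3 \left(-11 - 2\right)}{-4}\right) + 20271} = \frac{1}{2 \cdot 3 \left(- \frac{1}{4}\right) \left(-13\right) \left(43 + 3 \left(- \frac{1}{4}\right) \left(-13\right)\right) + 20271} = \frac{1}{2 \cdot \frac{39}{4} \left(43 + \frac{39}{4}\right) + 20271} = \frac{1}{2 \cdot \frac{39}{4} \cdot \frac{211}{4} + 20271} = \frac{1}{\frac{8229}{8} + 20271} = \frac{1}{\frac{170397}{8}} = \frac{8}{170397}$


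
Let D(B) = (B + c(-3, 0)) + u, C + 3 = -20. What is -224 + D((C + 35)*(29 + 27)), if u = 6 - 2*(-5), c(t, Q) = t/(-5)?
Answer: 2323/5 ≈ 464.60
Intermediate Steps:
c(t, Q) = -t/5 (c(t, Q) = t*(-⅕) = -t/5)
C = -23 (C = -3 - 20 = -23)
u = 16 (u = 6 + 10 = 16)
D(B) = 83/5 + B (D(B) = (B - ⅕*(-3)) + 16 = (B + ⅗) + 16 = (⅗ + B) + 16 = 83/5 + B)
-224 + D((C + 35)*(29 + 27)) = -224 + (83/5 + (-23 + 35)*(29 + 27)) = -224 + (83/5 + 12*56) = -224 + (83/5 + 672) = -224 + 3443/5 = 2323/5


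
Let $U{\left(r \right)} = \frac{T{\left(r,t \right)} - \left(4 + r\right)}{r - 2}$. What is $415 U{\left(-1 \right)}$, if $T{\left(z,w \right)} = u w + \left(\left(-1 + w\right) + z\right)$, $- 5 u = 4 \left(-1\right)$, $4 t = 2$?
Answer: $\frac{3403}{6} \approx 567.17$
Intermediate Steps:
$t = \frac{1}{2}$ ($t = \frac{1}{4} \cdot 2 = \frac{1}{2} \approx 0.5$)
$u = \frac{4}{5}$ ($u = - \frac{4 \left(-1\right)}{5} = \left(- \frac{1}{5}\right) \left(-4\right) = \frac{4}{5} \approx 0.8$)
$T{\left(z,w \right)} = -1 + z + \frac{9 w}{5}$ ($T{\left(z,w \right)} = \frac{4 w}{5} + \left(\left(-1 + w\right) + z\right) = \frac{4 w}{5} + \left(-1 + w + z\right) = -1 + z + \frac{9 w}{5}$)
$U{\left(r \right)} = - \frac{41}{10 \left(-2 + r\right)}$ ($U{\left(r \right)} = \frac{\left(-1 + r + \frac{9}{5} \cdot \frac{1}{2}\right) - \left(4 + r\right)}{r - 2} = \frac{\left(-1 + r + \frac{9}{10}\right) - \left(4 + r\right)}{-2 + r} = \frac{\left(- \frac{1}{10} + r\right) - \left(4 + r\right)}{-2 + r} = - \frac{41}{10 \left(-2 + r\right)}$)
$415 U{\left(-1 \right)} = 415 \left(- \frac{41}{-20 + 10 \left(-1\right)}\right) = 415 \left(- \frac{41}{-20 - 10}\right) = 415 \left(- \frac{41}{-30}\right) = 415 \left(\left(-41\right) \left(- \frac{1}{30}\right)\right) = 415 \cdot \frac{41}{30} = \frac{3403}{6}$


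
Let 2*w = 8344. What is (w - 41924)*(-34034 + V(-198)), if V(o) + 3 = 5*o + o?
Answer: 1329814200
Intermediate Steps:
w = 4172 (w = (1/2)*8344 = 4172)
V(o) = -3 + 6*o (V(o) = -3 + (5*o + o) = -3 + 6*o)
(w - 41924)*(-34034 + V(-198)) = (4172 - 41924)*(-34034 + (-3 + 6*(-198))) = -37752*(-34034 + (-3 - 1188)) = -37752*(-34034 - 1191) = -37752*(-35225) = 1329814200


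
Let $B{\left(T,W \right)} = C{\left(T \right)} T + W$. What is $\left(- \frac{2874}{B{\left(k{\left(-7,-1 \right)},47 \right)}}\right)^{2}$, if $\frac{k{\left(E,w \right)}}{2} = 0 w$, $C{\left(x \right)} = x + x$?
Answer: $\frac{8259876}{2209} \approx 3739.2$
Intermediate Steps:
$C{\left(x \right)} = 2 x$
$k{\left(E,w \right)} = 0$ ($k{\left(E,w \right)} = 2 \cdot 0 w = 2 \cdot 0 = 0$)
$B{\left(T,W \right)} = W + 2 T^{2}$ ($B{\left(T,W \right)} = 2 T T + W = 2 T^{2} + W = W + 2 T^{2}$)
$\left(- \frac{2874}{B{\left(k{\left(-7,-1 \right)},47 \right)}}\right)^{2} = \left(- \frac{2874}{47 + 2 \cdot 0^{2}}\right)^{2} = \left(- \frac{2874}{47 + 2 \cdot 0}\right)^{2} = \left(- \frac{2874}{47 + 0}\right)^{2} = \left(- \frac{2874}{47}\right)^{2} = \frac{8259876}{2209}$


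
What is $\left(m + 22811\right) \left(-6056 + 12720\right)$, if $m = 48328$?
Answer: $474070296$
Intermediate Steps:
$\left(m + 22811\right) \left(-6056 + 12720\right) = \left(48328 + 22811\right) \left(-6056 + 12720\right) = 71139 \cdot 6664 = 474070296$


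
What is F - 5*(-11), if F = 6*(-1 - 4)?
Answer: 25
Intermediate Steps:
F = -30 (F = 6*(-5) = -30)
F - 5*(-11) = -30 - 5*(-11) = -30 + 55 = 25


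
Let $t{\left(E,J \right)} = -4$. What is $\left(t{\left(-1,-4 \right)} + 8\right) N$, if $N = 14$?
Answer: $56$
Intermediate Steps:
$\left(t{\left(-1,-4 \right)} + 8\right) N = \left(-4 + 8\right) 14 = 4 \cdot 14 = 56$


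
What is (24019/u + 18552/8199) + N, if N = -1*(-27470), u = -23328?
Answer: 583813371235/21251808 ≈ 27471.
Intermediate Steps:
N = 27470
(24019/u + 18552/8199) + N = (24019/(-23328) + 18552/8199) + 27470 = (24019*(-1/23328) + 18552*(1/8199)) + 27470 = (-24019/23328 + 6184/2733) + 27470 = 26205475/21251808 + 27470 = 583813371235/21251808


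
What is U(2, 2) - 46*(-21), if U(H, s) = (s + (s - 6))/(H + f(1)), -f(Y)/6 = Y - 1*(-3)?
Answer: 10627/11 ≈ 966.09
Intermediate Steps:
f(Y) = -18 - 6*Y (f(Y) = -6*(Y - 1*(-3)) = -6*(Y + 3) = -6*(3 + Y) = -18 - 6*Y)
U(H, s) = (-6 + 2*s)/(-24 + H) (U(H, s) = (s + (s - 6))/(H + (-18 - 6*1)) = (s + (-6 + s))/(H + (-18 - 6)) = (-6 + 2*s)/(H - 24) = (-6 + 2*s)/(-24 + H))
U(2, 2) - 46*(-21) = 2*(-3 + 2)/(-24 + 2) - 46*(-21) = 2*(-1)/(-22) + 966 = 2*(-1/22)*(-1) + 966 = 1/11 + 966 = 10627/11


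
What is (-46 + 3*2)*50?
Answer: -2000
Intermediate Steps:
(-46 + 3*2)*50 = (-46 + 6)*50 = -40*50 = -2000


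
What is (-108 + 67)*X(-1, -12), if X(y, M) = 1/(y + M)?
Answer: 41/13 ≈ 3.1538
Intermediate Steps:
X(y, M) = 1/(M + y)
(-108 + 67)*X(-1, -12) = (-108 + 67)/(-12 - 1) = -41/(-13) = -41*(-1/13) = 41/13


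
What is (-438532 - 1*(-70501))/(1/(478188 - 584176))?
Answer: 39006869628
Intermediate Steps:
(-438532 - 1*(-70501))/(1/(478188 - 584176)) = (-438532 + 70501)/(1/(-105988)) = -368031/(-1/105988) = -368031*(-105988) = 39006869628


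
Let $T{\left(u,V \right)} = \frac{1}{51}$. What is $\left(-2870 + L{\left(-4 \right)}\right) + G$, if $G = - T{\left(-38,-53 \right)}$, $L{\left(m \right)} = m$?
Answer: $- \frac{146575}{51} \approx -2874.0$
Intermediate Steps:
$T{\left(u,V \right)} = \frac{1}{51}$
$G = - \frac{1}{51}$ ($G = \left(-1\right) \frac{1}{51} = - \frac{1}{51} \approx -0.019608$)
$\left(-2870 + L{\left(-4 \right)}\right) + G = \left(-2870 - 4\right) - \frac{1}{51} = -2874 - \frac{1}{51} = - \frac{146575}{51}$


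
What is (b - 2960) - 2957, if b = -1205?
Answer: -7122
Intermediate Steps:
(b - 2960) - 2957 = (-1205 - 2960) - 2957 = -4165 - 2957 = -7122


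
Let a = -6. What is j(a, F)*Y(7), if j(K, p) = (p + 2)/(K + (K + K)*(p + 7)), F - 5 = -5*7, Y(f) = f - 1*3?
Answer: -56/135 ≈ -0.41481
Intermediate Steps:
Y(f) = -3 + f (Y(f) = f - 3 = -3 + f)
F = -30 (F = 5 - 5*7 = 5 - 35 = -30)
j(K, p) = (2 + p)/(K + 2*K*(7 + p)) (j(K, p) = (2 + p)/(K + (2*K)*(7 + p)) = (2 + p)/(K + 2*K*(7 + p)))
j(a, F)*Y(7) = ((2 - 30)/((-6)*(15 + 2*(-30))))*(-3 + 7) = -1/6*(-28)/(15 - 60)*4 = -1/6*(-28)/(-45)*4 = -1/6*(-1/45)*(-28)*4 = -14/135*4 = -56/135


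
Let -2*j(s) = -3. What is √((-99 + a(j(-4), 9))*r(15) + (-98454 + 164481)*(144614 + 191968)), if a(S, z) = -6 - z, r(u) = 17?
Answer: 4*√1388968611 ≈ 1.4908e+5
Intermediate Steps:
j(s) = 3/2 (j(s) = -½*(-3) = 3/2)
√((-99 + a(j(-4), 9))*r(15) + (-98454 + 164481)*(144614 + 191968)) = √((-99 + (-6 - 1*9))*17 + (-98454 + 164481)*(144614 + 191968)) = √((-99 + (-6 - 9))*17 + 66027*336582) = √((-99 - 15)*17 + 22223499714) = √(-114*17 + 22223499714) = √(-1938 + 22223499714) = √22223497776 = 4*√1388968611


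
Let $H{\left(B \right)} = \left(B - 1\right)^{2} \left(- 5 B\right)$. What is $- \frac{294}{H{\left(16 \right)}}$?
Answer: $\frac{49}{3000} \approx 0.016333$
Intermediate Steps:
$H{\left(B \right)} = - 5 B \left(-1 + B\right)^{2}$ ($H{\left(B \right)} = \left(-1 + B\right)^{2} \left(- 5 B\right) = - 5 B \left(-1 + B\right)^{2}$)
$- \frac{294}{H{\left(16 \right)}} = - \frac{294}{\left(-5\right) 16 \left(-1 + 16\right)^{2}} = - \frac{294}{\left(-5\right) 16 \cdot 15^{2}} = - \frac{294}{\left(-5\right) 16 \cdot 225} = - \frac{294}{-18000} = \left(-294\right) \left(- \frac{1}{18000}\right) = \frac{49}{3000}$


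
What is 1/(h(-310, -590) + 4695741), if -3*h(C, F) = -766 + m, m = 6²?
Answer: 3/14087953 ≈ 2.1295e-7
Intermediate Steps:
m = 36
h(C, F) = 730/3 (h(C, F) = -(-766 + 36)/3 = -⅓*(-730) = 730/3)
1/(h(-310, -590) + 4695741) = 1/(730/3 + 4695741) = 1/(14087953/3) = 3/14087953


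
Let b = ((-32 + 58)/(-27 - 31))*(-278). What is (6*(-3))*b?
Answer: -65052/29 ≈ -2243.2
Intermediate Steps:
b = 3614/29 (b = (26/(-58))*(-278) = (26*(-1/58))*(-278) = -13/29*(-278) = 3614/29 ≈ 124.62)
(6*(-3))*b = (6*(-3))*(3614/29) = -18*3614/29 = -65052/29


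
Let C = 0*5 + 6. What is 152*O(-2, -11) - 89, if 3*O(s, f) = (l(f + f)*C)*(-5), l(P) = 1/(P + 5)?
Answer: 7/17 ≈ 0.41176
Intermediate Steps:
l(P) = 1/(5 + P)
C = 6 (C = 0 + 6 = 6)
O(s, f) = -10/(5 + 2*f) (O(s, f) = ((6/(5 + (f + f)))*(-5))/3 = ((6/(5 + 2*f))*(-5))/3 = (-30/(5 + 2*f))/3 = -10/(5 + 2*f))
152*O(-2, -11) - 89 = 152*(-10/(5 + 2*(-11))) - 89 = 152*(-10/(5 - 22)) - 89 = 152*(-10/(-17)) - 89 = 152*(-10*(-1/17)) - 89 = 152*(10/17) - 89 = 1520/17 - 89 = 7/17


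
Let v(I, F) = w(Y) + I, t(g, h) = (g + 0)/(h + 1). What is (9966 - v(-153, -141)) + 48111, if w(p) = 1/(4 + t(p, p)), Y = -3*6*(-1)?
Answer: 5473601/94 ≈ 58230.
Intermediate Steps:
Y = 18 (Y = -18*(-1) = 18)
t(g, h) = g/(1 + h)
w(p) = 1/(4 + p/(1 + p))
v(I, F) = 19/94 + I (v(I, F) = (1 + 18)/(4 + 5*18) + I = 19/(4 + 90) + I = 19/94 + I)
(9966 - v(-153, -141)) + 48111 = (9966 - (19/94 - 153)) + 48111 = (9966 - 1*(-14363/94)) + 48111 = (9966 + 14363/94) + 48111 = 951167/94 + 48111 = 5473601/94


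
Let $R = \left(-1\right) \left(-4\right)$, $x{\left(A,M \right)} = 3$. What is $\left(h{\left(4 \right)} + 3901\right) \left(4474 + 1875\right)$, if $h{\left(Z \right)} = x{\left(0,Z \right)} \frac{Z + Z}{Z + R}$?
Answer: $24786496$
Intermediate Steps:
$R = 4$
$h{\left(Z \right)} = \frac{6 Z}{4 + Z}$ ($h{\left(Z \right)} = 3 \frac{Z + Z}{Z + 4} = 3 \frac{2 Z}{4 + Z} = \frac{6 Z}{4 + Z}$)
$\left(h{\left(4 \right)} + 3901\right) \left(4474 + 1875\right) = \left(6 \cdot 4 \frac{1}{4 + 4} + 3901\right) \left(4474 + 1875\right) = \left(6 \cdot 4 \cdot \frac{1}{8} + 3901\right) 6349 = \left(3 + 3901\right) 6349 = 3904 \cdot 6349 = 24786496$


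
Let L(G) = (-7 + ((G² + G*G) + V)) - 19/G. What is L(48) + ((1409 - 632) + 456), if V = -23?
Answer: 278909/48 ≈ 5810.6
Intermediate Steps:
L(G) = -30 - 19/G + 2*G² (L(G) = (-7 + ((G² + G*G) - 23)) - 19/G = (-7 + ((G² + G²) - 23)) - 19/G = (-7 + (2*G² - 23)) - 19/G = (-7 + (-23 + 2*G²)) - 19/G = (-30 + 2*G²) - 19/G = -30 - 19/G + 2*G²)
L(48) + ((1409 - 632) + 456) = (-30 - 19/48 + 2*48²) + ((1409 - 632) + 456) = (-30 - 19*1/48 + 2*2304) + (777 + 456) = (-30 - 19/48 + 4608) + 1233 = 219725/48 + 1233 = 278909/48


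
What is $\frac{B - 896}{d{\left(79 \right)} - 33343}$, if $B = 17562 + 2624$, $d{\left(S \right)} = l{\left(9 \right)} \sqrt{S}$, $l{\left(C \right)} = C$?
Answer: $- \frac{64318647}{111174925} - \frac{17361 \sqrt{79}}{111174925} \approx -0.57992$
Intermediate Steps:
$d{\left(S \right)} = 9 \sqrt{S}$
$B = 20186$
$\frac{B - 896}{d{\left(79 \right)} - 33343} = \frac{20186 - 896}{9 \sqrt{79} - 33343} = \frac{19290}{-33343 + 9 \sqrt{79}}$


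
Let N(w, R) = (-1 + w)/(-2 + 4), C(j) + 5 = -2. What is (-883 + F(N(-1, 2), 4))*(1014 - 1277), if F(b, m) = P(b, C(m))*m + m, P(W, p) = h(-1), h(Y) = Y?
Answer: 232229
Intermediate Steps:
C(j) = -7 (C(j) = -5 - 2 = -7)
P(W, p) = -1
N(w, R) = -1/2 + w/2 (N(w, R) = (-1 + w)/2 = (-1 + w)*(1/2) = -1/2 + w/2)
F(b, m) = 0 (F(b, m) = -m + m = 0)
(-883 + F(N(-1, 2), 4))*(1014 - 1277) = (-883 + 0)*(1014 - 1277) = -883*(-263) = 232229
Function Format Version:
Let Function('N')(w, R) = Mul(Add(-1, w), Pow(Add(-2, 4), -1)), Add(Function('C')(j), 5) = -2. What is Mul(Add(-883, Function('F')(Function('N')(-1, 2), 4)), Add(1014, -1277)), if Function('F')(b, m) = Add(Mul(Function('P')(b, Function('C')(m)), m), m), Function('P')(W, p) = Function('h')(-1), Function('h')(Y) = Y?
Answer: 232229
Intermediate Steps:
Function('C')(j) = -7 (Function('C')(j) = Add(-5, -2) = -7)
Function('P')(W, p) = -1
Function('N')(w, R) = Add(Rational(-1, 2), Mul(Rational(1, 2), w)) (Function('N')(w, R) = Mul(Add(-1, w), Pow(2, -1)) = Mul(Add(-1, w), Rational(1, 2)) = Add(Rational(-1, 2), Mul(Rational(1, 2), w)))
Function('F')(b, m) = 0 (Function('F')(b, m) = Add(Mul(-1, m), m) = 0)
Mul(Add(-883, Function('F')(Function('N')(-1, 2), 4)), Add(1014, -1277)) = Mul(Add(-883, 0), Add(1014, -1277)) = Mul(-883, -263) = 232229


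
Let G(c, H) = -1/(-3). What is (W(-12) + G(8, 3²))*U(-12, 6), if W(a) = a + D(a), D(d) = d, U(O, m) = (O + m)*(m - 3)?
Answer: 426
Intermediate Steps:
U(O, m) = (-3 + m)*(O + m) (U(O, m) = (O + m)*(-3 + m) = (-3 + m)*(O + m))
W(a) = 2*a (W(a) = a + a = 2*a)
G(c, H) = ⅓ (G(c, H) = -1*(-⅓) = ⅓)
(W(-12) + G(8, 3²))*U(-12, 6) = (2*(-12) + ⅓)*(6² - 3*(-12) - 3*6 - 12*6) = (-24 + ⅓)*(36 + 36 - 18 - 72) = -71/3*(-18) = 426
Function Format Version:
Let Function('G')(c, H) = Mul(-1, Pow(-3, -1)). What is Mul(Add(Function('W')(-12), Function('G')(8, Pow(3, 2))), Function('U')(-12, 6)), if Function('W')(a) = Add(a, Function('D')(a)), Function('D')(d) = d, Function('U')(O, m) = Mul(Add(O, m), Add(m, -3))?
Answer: 426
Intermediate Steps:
Function('U')(O, m) = Mul(Add(-3, m), Add(O, m)) (Function('U')(O, m) = Mul(Add(O, m), Add(-3, m)) = Mul(Add(-3, m), Add(O, m)))
Function('W')(a) = Mul(2, a) (Function('W')(a) = Add(a, a) = Mul(2, a))
Function('G')(c, H) = Rational(1, 3) (Function('G')(c, H) = Mul(-1, Rational(-1, 3)) = Rational(1, 3))
Mul(Add(Function('W')(-12), Function('G')(8, Pow(3, 2))), Function('U')(-12, 6)) = Mul(Add(Mul(2, -12), Rational(1, 3)), Add(Pow(6, 2), Mul(-3, -12), Mul(-3, 6), Mul(-12, 6))) = Mul(Add(-24, Rational(1, 3)), Add(36, 36, -18, -72)) = Mul(Rational(-71, 3), -18) = 426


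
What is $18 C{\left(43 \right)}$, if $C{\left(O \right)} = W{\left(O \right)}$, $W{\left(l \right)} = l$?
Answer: $774$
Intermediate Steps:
$C{\left(O \right)} = O$
$18 C{\left(43 \right)} = 18 \cdot 43 = 774$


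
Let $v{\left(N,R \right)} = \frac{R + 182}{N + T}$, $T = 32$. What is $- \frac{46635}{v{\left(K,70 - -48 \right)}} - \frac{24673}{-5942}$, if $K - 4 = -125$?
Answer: $\frac{822325401}{59420} \approx 13839.0$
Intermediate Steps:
$K = -121$ ($K = 4 - 125 = -121$)
$v{\left(N,R \right)} = \frac{182 + R}{32 + N}$ ($v{\left(N,R \right)} = \frac{R + 182}{N + 32} = \frac{182 + R}{32 + N}$)
$- \frac{46635}{v{\left(K,70 - -48 \right)}} - \frac{24673}{-5942} = - \frac{46635}{\frac{1}{32 - 121} \left(182 + \left(70 - -48\right)\right)} - \frac{24673}{-5942} = - \frac{46635}{\frac{1}{-89} \left(182 + \left(70 + 48\right)\right)} - - \frac{24673}{5942} = - \frac{46635}{\left(- \frac{1}{89}\right) \left(182 + 118\right)} + \frac{24673}{5942} = - \frac{46635}{\left(- \frac{1}{89}\right) 300} + \frac{24673}{5942} = - \frac{46635}{- \frac{300}{89}} + \frac{24673}{5942} = \left(-46635\right) \left(- \frac{89}{300}\right) + \frac{24673}{5942} = \frac{276701}{20} + \frac{24673}{5942} = \frac{822325401}{59420}$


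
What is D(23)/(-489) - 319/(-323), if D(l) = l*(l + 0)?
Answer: -14876/157947 ≈ -0.094183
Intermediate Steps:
D(l) = l**2 (D(l) = l*l = l**2)
D(23)/(-489) - 319/(-323) = 23**2/(-489) - 319/(-323) = 529*(-1/489) - 319*(-1/323) = -529/489 + 319/323 = -14876/157947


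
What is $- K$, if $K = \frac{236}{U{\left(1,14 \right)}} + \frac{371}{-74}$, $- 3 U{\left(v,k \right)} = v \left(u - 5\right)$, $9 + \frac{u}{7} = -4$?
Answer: $- \frac{699}{296} \approx -2.3615$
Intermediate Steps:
$u = -91$ ($u = -63 + 7 \left(-4\right) = -63 - 28 = -91$)
$U{\left(v,k \right)} = 32 v$ ($U{\left(v,k \right)} = - \frac{v \left(-91 - 5\right)}{3} = - \frac{v \left(-96\right)}{3} = - \frac{\left(-96\right) v}{3} = 32 v$)
$K = \frac{699}{296}$ ($K = \frac{236}{32 \cdot 1} + \frac{371}{-74} = \frac{236}{32} + 371 \left(- \frac{1}{74}\right) = 236 \cdot \frac{1}{32} - \frac{371}{74} = \frac{59}{8} - \frac{371}{74} = \frac{699}{296} \approx 2.3615$)
$- K = \left(-1\right) \frac{699}{296} = - \frac{699}{296}$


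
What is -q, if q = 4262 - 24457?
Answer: 20195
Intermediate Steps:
q = -20195
-q = -1*(-20195) = 20195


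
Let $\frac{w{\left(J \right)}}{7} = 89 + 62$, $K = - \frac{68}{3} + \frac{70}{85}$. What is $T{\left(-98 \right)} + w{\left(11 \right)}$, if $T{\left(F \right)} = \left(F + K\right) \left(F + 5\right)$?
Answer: $\frac{207441}{17} \approx 12202.0$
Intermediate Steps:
$K = - \frac{1114}{51}$ ($K = \left(-68\right) \frac{1}{3} + 70 \cdot \frac{1}{85} = - \frac{68}{3} + \frac{14}{17} = - \frac{1114}{51} \approx -21.843$)
$w{\left(J \right)} = 1057$ ($w{\left(J \right)} = 7 \left(89 + 62\right) = 7 \cdot 151 = 1057$)
$T{\left(F \right)} = \left(5 + F\right) \left(- \frac{1114}{51} + F\right)$ ($T{\left(F \right)} = \left(F - \frac{1114}{51}\right) \left(F + 5\right) = \left(- \frac{1114}{51} + F\right) \left(5 + F\right) = \left(5 + F\right) \left(- \frac{1114}{51} + F\right)$)
$T{\left(-98 \right)} + w{\left(11 \right)} = \left(- \frac{5570}{51} + \left(-98\right)^{2} - - \frac{84182}{51}\right) + 1057 = \left(- \frac{5570}{51} + 9604 + \frac{84182}{51}\right) + 1057 = \frac{189472}{17} + 1057 = \frac{207441}{17}$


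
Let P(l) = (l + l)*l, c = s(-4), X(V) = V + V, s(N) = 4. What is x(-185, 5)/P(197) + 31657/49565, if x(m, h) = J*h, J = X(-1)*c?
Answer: 1227585213/1923568085 ≈ 0.63818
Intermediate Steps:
X(V) = 2*V
c = 4
J = -8 (J = (2*(-1))*4 = -2*4 = -8)
P(l) = 2*l² (P(l) = (2*l)*l = 2*l²)
x(m, h) = -8*h
x(-185, 5)/P(197) + 31657/49565 = (-8*5)/((2*197²)) + 31657/49565 = -40/(2*38809) + 31657*(1/49565) = -40/77618 + 31657/49565 = -40*1/77618 + 31657/49565 = -20/38809 + 31657/49565 = 1227585213/1923568085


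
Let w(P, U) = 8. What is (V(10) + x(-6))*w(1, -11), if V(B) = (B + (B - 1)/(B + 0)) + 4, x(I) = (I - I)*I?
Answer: 596/5 ≈ 119.20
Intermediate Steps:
x(I) = 0 (x(I) = 0*I = 0)
V(B) = 4 + B + (-1 + B)/B (V(B) = (B + (-1 + B)/B) + 4 = 4 + B + (-1 + B)/B)
(V(10) + x(-6))*w(1, -11) = ((5 + 10 - 1/10) + 0)*8 = ((5 + 10 - 1*⅒) + 0)*8 = ((5 + 10 - ⅒) + 0)*8 = (149/10 + 0)*8 = (149/10)*8 = 596/5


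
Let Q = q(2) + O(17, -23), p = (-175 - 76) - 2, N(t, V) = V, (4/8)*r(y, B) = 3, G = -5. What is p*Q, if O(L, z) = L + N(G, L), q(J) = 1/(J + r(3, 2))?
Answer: -69069/8 ≈ -8633.6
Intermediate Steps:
r(y, B) = 6 (r(y, B) = 2*3 = 6)
q(J) = 1/(6 + J) (q(J) = 1/(J + 6) = 1/(6 + J))
O(L, z) = 2*L (O(L, z) = L + L = 2*L)
p = -253 (p = -251 - 2 = -253)
Q = 273/8 (Q = 1/(6 + 2) + 2*17 = 1/8 + 34 = ⅛ + 34 = 273/8 ≈ 34.125)
p*Q = -253*273/8 = -69069/8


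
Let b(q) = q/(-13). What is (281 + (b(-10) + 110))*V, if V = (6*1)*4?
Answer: 122232/13 ≈ 9402.5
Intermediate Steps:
b(q) = -q/13 (b(q) = q*(-1/13) = -q/13)
V = 24 (V = 6*4 = 24)
(281 + (b(-10) + 110))*V = (281 + (-1/13*(-10) + 110))*24 = (281 + (10/13 + 110))*24 = (281 + 1440/13)*24 = (5093/13)*24 = 122232/13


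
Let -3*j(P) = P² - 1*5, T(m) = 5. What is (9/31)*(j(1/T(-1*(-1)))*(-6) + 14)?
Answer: 918/775 ≈ 1.1845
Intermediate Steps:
j(P) = 5/3 - P²/3 (j(P) = -(P² - 1*5)/3 = -(P² - 5)/3 = -(-5 + P²)/3 = 5/3 - P²/3)
(9/31)*(j(1/T(-1*(-1)))*(-6) + 14) = (9/31)*((5/3 - (1/5)²/3)*(-6) + 14) = (9*(1/31))*((5/3 - (⅕)²/3)*(-6) + 14) = 9*((5/3 - ⅓*1/25)*(-6) + 14)/31 = 9*((5/3 - 1/75)*(-6) + 14)/31 = 9*((124/75)*(-6) + 14)/31 = 9*(-248/25 + 14)/31 = (9/31)*(102/25) = 918/775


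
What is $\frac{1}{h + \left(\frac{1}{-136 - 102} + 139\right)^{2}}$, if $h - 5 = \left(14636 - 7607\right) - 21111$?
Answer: $\frac{56644}{296974973} \approx 0.00019074$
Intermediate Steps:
$h = -14077$ ($h = 5 + \left(\left(14636 - 7607\right) - 21111\right) = 5 + \left(7029 - 21111\right) = 5 - 14082 = -14077$)
$\frac{1}{h + \left(\frac{1}{-136 - 102} + 139\right)^{2}} = \frac{1}{-14077 + \left(\frac{1}{-136 - 102} + 139\right)^{2}} = \frac{1}{-14077 + \left(\frac{1}{-238} + 139\right)^{2}} = \frac{1}{-14077 + \left(- \frac{1}{238} + 139\right)^{2}} = \frac{1}{-14077 + \left(\frac{33081}{238}\right)^{2}} = \frac{1}{-14077 + \frac{1094352561}{56644}} = \frac{1}{\frac{296974973}{56644}} = \frac{56644}{296974973}$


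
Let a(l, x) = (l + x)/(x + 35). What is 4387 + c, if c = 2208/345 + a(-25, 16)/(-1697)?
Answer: 633725998/144245 ≈ 4393.4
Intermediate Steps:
a(l, x) = (l + x)/(35 + x)
c = 923183/144245 (c = 2208/345 + ((-25 + 16)/(35 + 16))/(-1697) = 2208*(1/345) + (-9/51)*(-1/1697) = 32/5 + ((1/51)*(-9))*(-1/1697) = 32/5 - 3/17*(-1/1697) = 32/5 + 3/28849 = 923183/144245 ≈ 6.4001)
4387 + c = 4387 + 923183/144245 = 633725998/144245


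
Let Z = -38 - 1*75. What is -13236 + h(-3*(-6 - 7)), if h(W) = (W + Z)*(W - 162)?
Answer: -4134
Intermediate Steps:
Z = -113 (Z = -38 - 75 = -113)
h(W) = (-162 + W)*(-113 + W) (h(W) = (W - 113)*(W - 162) = (-113 + W)*(-162 + W) = (-162 + W)*(-113 + W))
-13236 + h(-3*(-6 - 7)) = -13236 + (18306 + (-3*(-6 - 7))**2 - (-825)*(-6 - 7)) = -13236 + (18306 + (-3*(-13))**2 - (-825)*(-13)) = -13236 + (18306 + 39**2 - 275*39) = -13236 + (18306 + 1521 - 10725) = -13236 + 9102 = -4134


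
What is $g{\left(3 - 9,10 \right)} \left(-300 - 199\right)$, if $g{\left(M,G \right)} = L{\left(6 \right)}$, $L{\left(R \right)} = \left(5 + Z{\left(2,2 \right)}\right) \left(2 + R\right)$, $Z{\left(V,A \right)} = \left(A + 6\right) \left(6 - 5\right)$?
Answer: $-51896$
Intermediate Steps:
$Z{\left(V,A \right)} = 6 + A$ ($Z{\left(V,A \right)} = \left(6 + A\right) 1 = 6 + A$)
$L{\left(R \right)} = 26 + 13 R$ ($L{\left(R \right)} = \left(5 + \left(6 + 2\right)\right) \left(2 + R\right) = \left(5 + 8\right) \left(2 + R\right) = 13 \left(2 + R\right) = 26 + 13 R$)
$g{\left(M,G \right)} = 104$ ($g{\left(M,G \right)} = 26 + 13 \cdot 6 = 26 + 78 = 104$)
$g{\left(3 - 9,10 \right)} \left(-300 - 199\right) = 104 \left(-300 - 199\right) = 104 \left(-499\right) = -51896$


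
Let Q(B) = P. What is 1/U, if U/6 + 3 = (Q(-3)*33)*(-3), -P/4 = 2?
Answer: 1/4734 ≈ 0.00021124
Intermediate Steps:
P = -8 (P = -4*2 = -8)
Q(B) = -8
U = 4734 (U = -18 + 6*(-8*33*(-3)) = -18 + 6*(-264*(-3)) = -18 + 6*792 = -18 + 4752 = 4734)
1/U = 1/4734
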